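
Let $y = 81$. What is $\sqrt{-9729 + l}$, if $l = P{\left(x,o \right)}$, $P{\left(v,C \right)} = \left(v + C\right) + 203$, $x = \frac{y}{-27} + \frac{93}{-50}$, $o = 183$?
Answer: $\frac{i \sqrt{934786}}{10} \approx 96.684 i$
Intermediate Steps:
$x = - \frac{243}{50}$ ($x = \frac{81}{-27} + \frac{93}{-50} = 81 \left(- \frac{1}{27}\right) + 93 \left(- \frac{1}{50}\right) = -3 - \frac{93}{50} = - \frac{243}{50} \approx -4.86$)
$P{\left(v,C \right)} = 203 + C + v$ ($P{\left(v,C \right)} = \left(C + v\right) + 203 = 203 + C + v$)
$l = \frac{19057}{50}$ ($l = 203 + 183 - \frac{243}{50} = \frac{19057}{50} \approx 381.14$)
$\sqrt{-9729 + l} = \sqrt{-9729 + \frac{19057}{50}} = \sqrt{- \frac{467393}{50}} = \frac{i \sqrt{934786}}{10}$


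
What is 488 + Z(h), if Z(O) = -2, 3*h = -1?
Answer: 486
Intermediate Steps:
h = -1/3 (h = (1/3)*(-1) = -1/3 ≈ -0.33333)
488 + Z(h) = 488 - 2 = 486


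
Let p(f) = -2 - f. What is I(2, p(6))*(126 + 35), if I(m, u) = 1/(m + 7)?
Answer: 161/9 ≈ 17.889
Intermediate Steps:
I(m, u) = 1/(7 + m)
I(2, p(6))*(126 + 35) = (126 + 35)/(7 + 2) = 161/9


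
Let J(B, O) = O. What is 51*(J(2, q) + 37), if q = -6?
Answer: 1581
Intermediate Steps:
51*(J(2, q) + 37) = 51*(-6 + 37) = 51*31 = 1581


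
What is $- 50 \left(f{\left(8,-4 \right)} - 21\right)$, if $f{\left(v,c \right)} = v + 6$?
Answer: $350$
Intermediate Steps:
$f{\left(v,c \right)} = 6 + v$
$- 50 \left(f{\left(8,-4 \right)} - 21\right) = - 50 \left(\left(6 + 8\right) - 21\right) = - 50 \left(14 - 21\right) = \left(-50\right) \left(-7\right) = 350$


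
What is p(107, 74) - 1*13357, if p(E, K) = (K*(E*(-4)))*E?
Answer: -3402261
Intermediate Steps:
p(E, K) = -4*K*E² (p(E, K) = (K*(-4*E))*E = (-4*E*K)*E = -4*K*E²)
p(107, 74) - 1*13357 = -4*74*107² - 1*13357 = -4*74*11449 - 13357 = -3388904 - 13357 = -3402261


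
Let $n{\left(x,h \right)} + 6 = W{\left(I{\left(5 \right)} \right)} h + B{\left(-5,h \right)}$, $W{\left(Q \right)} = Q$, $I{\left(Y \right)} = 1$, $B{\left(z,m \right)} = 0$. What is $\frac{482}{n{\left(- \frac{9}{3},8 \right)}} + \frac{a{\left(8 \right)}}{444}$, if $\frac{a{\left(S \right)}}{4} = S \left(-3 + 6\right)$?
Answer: $\frac{8925}{37} \approx 241.22$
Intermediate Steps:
$a{\left(S \right)} = 12 S$ ($a{\left(S \right)} = 4 S \left(-3 + 6\right) = 4 S 3 = 4 \cdot 3 S = 12 S$)
$n{\left(x,h \right)} = -6 + h$ ($n{\left(x,h \right)} = -6 + \left(1 h + 0\right) = -6 + \left(h + 0\right) = -6 + h$)
$\frac{482}{n{\left(- \frac{9}{3},8 \right)}} + \frac{a{\left(8 \right)}}{444} = \frac{482}{-6 + 8} + \frac{12 \cdot 8}{444} = \frac{482}{2} + 96 \cdot \frac{1}{444} = 482 \cdot \frac{1}{2} + \frac{8}{37} = 241 + \frac{8}{37} = \frac{8925}{37}$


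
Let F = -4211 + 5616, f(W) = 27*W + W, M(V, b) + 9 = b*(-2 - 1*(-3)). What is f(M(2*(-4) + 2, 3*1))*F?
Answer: -236040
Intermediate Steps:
M(V, b) = -9 + b (M(V, b) = -9 + b*(-2 - 1*(-3)) = -9 + b*(-2 + 3) = -9 + b*1 = -9 + b)
f(W) = 28*W
F = 1405
f(M(2*(-4) + 2, 3*1))*F = (28*(-9 + 3*1))*1405 = (28*(-9 + 3))*1405 = (28*(-6))*1405 = -168*1405 = -236040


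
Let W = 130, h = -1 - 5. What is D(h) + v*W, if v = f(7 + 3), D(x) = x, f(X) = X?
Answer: 1294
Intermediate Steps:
h = -6
v = 10 (v = 7 + 3 = 10)
D(h) + v*W = -6 + 10*130 = -6 + 1300 = 1294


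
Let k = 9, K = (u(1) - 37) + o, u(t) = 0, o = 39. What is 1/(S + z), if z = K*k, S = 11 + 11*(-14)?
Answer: -1/125 ≈ -0.0080000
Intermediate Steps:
K = 2 (K = (0 - 37) + 39 = -37 + 39 = 2)
S = -143 (S = 11 - 154 = -143)
z = 18 (z = 2*9 = 18)
1/(S + z) = 1/(-143 + 18) = 1/(-125) = -1/125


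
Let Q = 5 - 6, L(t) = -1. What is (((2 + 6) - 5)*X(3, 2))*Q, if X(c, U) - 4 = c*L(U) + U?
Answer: -9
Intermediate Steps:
Q = -1
X(c, U) = 4 + U - c (X(c, U) = 4 + (c*(-1) + U) = 4 + (-c + U) = 4 + (U - c) = 4 + U - c)
(((2 + 6) - 5)*X(3, 2))*Q = (((2 + 6) - 5)*(4 + 2 - 1*3))*(-1) = ((8 - 5)*(4 + 2 - 3))*(-1) = (3*3)*(-1) = 9*(-1) = -9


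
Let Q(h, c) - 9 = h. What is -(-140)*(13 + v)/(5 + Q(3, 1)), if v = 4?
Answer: 140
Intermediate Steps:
Q(h, c) = 9 + h
-(-140)*(13 + v)/(5 + Q(3, 1)) = -(-140)*(13 + 4)/(5 + (9 + 3)) = -(-140)*17/(5 + 12) = -(-140)*17/17 = -(-140)*17*(1/17) = -(-140) = -140*(-1) = 140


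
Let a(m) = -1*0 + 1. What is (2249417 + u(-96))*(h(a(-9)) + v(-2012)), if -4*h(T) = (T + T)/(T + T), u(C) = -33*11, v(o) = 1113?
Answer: 5005269677/2 ≈ 2.5026e+9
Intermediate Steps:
u(C) = -363
a(m) = 1 (a(m) = 0 + 1 = 1)
h(T) = -¼ (h(T) = -(T + T)/(4*(T + T)) = -2*T/(4*(2*T)) = -2*T*1/(2*T)/4 = -¼*1 = -¼)
(2249417 + u(-96))*(h(a(-9)) + v(-2012)) = (2249417 - 363)*(-¼ + 1113) = 2249054*(4451/4) = 5005269677/2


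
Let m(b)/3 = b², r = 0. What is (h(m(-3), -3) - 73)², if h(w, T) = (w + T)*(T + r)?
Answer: 21025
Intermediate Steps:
m(b) = 3*b²
h(w, T) = T*(T + w) (h(w, T) = (w + T)*(T + 0) = (T + w)*T = T*(T + w))
(h(m(-3), -3) - 73)² = (-3*(-3 + 3*(-3)²) - 73)² = (-3*(-3 + 3*9) - 73)² = (-3*(-3 + 27) - 73)² = (-3*24 - 73)² = (-72 - 73)² = (-145)² = 21025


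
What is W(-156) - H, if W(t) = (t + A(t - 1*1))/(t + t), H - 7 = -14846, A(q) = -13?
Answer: 356149/24 ≈ 14840.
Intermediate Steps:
H = -14839 (H = 7 - 14846 = -14839)
W(t) = (-13 + t)/(2*t) (W(t) = (t - 13)/(t + t) = (-13 + t)/((2*t)) = (-13 + t)*(1/(2*t)) = (-13 + t)/(2*t))
W(-156) - H = (½)*(-13 - 156)/(-156) - 1*(-14839) = (½)*(-1/156)*(-169) + 14839 = 13/24 + 14839 = 356149/24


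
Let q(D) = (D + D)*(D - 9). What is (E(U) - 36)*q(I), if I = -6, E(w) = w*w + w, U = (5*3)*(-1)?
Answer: 31320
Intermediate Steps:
U = -15 (U = 15*(-1) = -15)
E(w) = w + w**2 (E(w) = w**2 + w = w + w**2)
q(D) = 2*D*(-9 + D) (q(D) = (2*D)*(-9 + D) = 2*D*(-9 + D))
(E(U) - 36)*q(I) = (-15*(1 - 15) - 36)*(2*(-6)*(-9 - 6)) = (-15*(-14) - 36)*(2*(-6)*(-15)) = (210 - 36)*180 = 174*180 = 31320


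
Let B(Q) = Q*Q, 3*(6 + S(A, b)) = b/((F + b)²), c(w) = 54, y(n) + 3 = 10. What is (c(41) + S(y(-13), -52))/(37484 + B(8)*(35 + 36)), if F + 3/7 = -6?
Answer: 6021479/5272864401 ≈ 0.0011420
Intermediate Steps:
F = -45/7 (F = -3/7 - 6 = -45/7 ≈ -6.4286)
y(n) = 7 (y(n) = -3 + 10 = 7)
S(A, b) = -6 + b/(3*(-45/7 + b)²) (S(A, b) = -6 + (b/((-45/7 + b)²))/3 = -6 + (b/(-45/7 + b)²)/3 = -6 + b/(3*(-45/7 + b)²))
B(Q) = Q²
(c(41) + S(y(-13), -52))/(37484 + B(8)*(35 + 36)) = (54 + (-6 + (49/3)*(-52)/(-45 + 7*(-52))²))/(37484 + 8²*(35 + 36)) = (54 + (-6 + (49/3)*(-52)/(-45 - 364)²))/(37484 + 64*71) = (54 + (-6 + (49/3)*(-52)/(-409)²))/(37484 + 4544) = (54 + (-6 + (49/3)*(-52)*(1/167281)))/42028 = (54 + (-6 - 2548/501843))*(1/42028) = (54 - 3013606/501843)*(1/42028) = (24085916/501843)*(1/42028) = 6021479/5272864401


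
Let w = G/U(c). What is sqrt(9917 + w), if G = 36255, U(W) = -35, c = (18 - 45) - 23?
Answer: 2*sqrt(108794)/7 ≈ 94.240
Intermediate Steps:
c = -50 (c = -27 - 23 = -50)
w = -7251/7 (w = 36255/(-35) = 36255*(-1/35) = -7251/7 ≈ -1035.9)
sqrt(9917 + w) = sqrt(9917 - 7251/7) = sqrt(62168/7) = 2*sqrt(108794)/7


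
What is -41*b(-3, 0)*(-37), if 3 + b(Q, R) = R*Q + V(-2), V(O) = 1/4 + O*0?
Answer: -16687/4 ≈ -4171.8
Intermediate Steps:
V(O) = 1/4 (V(O) = 1/4 + 0 = 1/4)
b(Q, R) = -11/4 + Q*R (b(Q, R) = -3 + (R*Q + 1/4) = -3 + (Q*R + 1/4) = -3 + (1/4 + Q*R) = -11/4 + Q*R)
-41*b(-3, 0)*(-37) = -41*(-11/4 - 3*0)*(-37) = -41*(-11/4 + 0)*(-37) = -41*(-11/4)*(-37) = (451/4)*(-37) = -16687/4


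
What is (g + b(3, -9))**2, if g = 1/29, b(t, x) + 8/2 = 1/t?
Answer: 99856/7569 ≈ 13.193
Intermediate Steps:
b(t, x) = -4 + 1/t
g = 1/29 ≈ 0.034483
(g + b(3, -9))**2 = (1/29 + (-4 + 1/3))**2 = (1/29 - 11/3)**2 = (-316/87)**2 = 99856/7569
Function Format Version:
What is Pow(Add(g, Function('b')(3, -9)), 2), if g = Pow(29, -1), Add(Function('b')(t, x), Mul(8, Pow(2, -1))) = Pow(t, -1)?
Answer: Rational(99856, 7569) ≈ 13.193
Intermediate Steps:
Function('b')(t, x) = Add(-4, Pow(t, -1))
g = Rational(1, 29) ≈ 0.034483
Pow(Add(g, Function('b')(3, -9)), 2) = Pow(Add(Rational(1, 29), Add(-4, Pow(3, -1))), 2) = Pow(Add(Rational(1, 29), Add(-4, Rational(1, 3))), 2) = Pow(Add(Rational(1, 29), Rational(-11, 3)), 2) = Pow(Rational(-316, 87), 2) = Rational(99856, 7569)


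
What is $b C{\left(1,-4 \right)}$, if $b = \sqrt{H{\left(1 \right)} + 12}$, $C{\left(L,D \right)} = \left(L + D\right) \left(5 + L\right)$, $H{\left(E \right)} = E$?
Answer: $- 18 \sqrt{13} \approx -64.9$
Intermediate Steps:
$C{\left(L,D \right)} = \left(5 + L\right) \left(D + L\right)$ ($C{\left(L,D \right)} = \left(D + L\right) \left(5 + L\right) = \left(5 + L\right) \left(D + L\right)$)
$b = \sqrt{13}$ ($b = \sqrt{1 + 12} = \sqrt{13} \approx 3.6056$)
$b C{\left(1,-4 \right)} = \sqrt{13} \left(1^{2} + 5 \left(-4\right) + 5 \cdot 1 - 4\right) = \sqrt{13} \left(1 - 20 + 5 - 4\right) = \sqrt{13} \left(-18\right) = - 18 \sqrt{13}$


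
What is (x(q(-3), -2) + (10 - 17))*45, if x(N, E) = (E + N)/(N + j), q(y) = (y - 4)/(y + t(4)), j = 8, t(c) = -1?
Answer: -4110/13 ≈ -316.15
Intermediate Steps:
q(y) = (-4 + y)/(-1 + y) (q(y) = (y - 4)/(y - 1) = (-4 + y)/(-1 + y))
x(N, E) = (E + N)/(8 + N) (x(N, E) = (E + N)/(N + 8) = (E + N)/(8 + N))
(x(q(-3), -2) + (10 - 17))*45 = ((-2 + (-4 - 3)/(-1 - 3))/(8 + (-4 - 3)/(-1 - 3)) + (10 - 17))*45 = ((-2 - 7/(-4))/(8 - 7/(-4)) - 7)*45 = ((-2 - ¼*(-7))/(8 - ¼*(-7)) - 7)*45 = ((-2 + 7/4)/(8 + 7/4) - 7)*45 = (-¼/(39/4) - 7)*45 = ((4/39)*(-¼) - 7)*45 = (-1/39 - 7)*45 = -274/39*45 = -4110/13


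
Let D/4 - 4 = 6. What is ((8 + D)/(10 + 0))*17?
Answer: 408/5 ≈ 81.600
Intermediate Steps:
D = 40 (D = 16 + 4*6 = 16 + 24 = 40)
((8 + D)/(10 + 0))*17 = ((8 + 40)/(10 + 0))*17 = (48/10)*17 = (48*(⅒))*17 = (24/5)*17 = 408/5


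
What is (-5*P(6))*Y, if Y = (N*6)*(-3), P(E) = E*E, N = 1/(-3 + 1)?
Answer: -1620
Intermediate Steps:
N = -1/2 (N = 1/(-2) = -1/2 ≈ -0.50000)
P(E) = E**2
Y = 9 (Y = -1/2*6*(-3) = -3*(-3) = 9)
(-5*P(6))*Y = -5*6**2*9 = -5*36*9 = -180*9 = -1620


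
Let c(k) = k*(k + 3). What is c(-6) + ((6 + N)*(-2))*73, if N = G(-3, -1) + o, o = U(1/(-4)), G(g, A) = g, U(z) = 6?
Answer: -1296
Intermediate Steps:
o = 6
N = 3 (N = -3 + 6 = 3)
c(k) = k*(3 + k)
c(-6) + ((6 + N)*(-2))*73 = -6*(3 - 6) + ((6 + 3)*(-2))*73 = -6*(-3) + (9*(-2))*73 = 18 - 18*73 = 18 - 1314 = -1296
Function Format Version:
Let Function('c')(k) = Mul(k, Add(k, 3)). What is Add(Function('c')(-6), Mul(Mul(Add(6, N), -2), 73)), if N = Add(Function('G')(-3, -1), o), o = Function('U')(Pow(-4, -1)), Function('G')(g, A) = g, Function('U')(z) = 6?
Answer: -1296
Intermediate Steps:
o = 6
N = 3 (N = Add(-3, 6) = 3)
Function('c')(k) = Mul(k, Add(3, k))
Add(Function('c')(-6), Mul(Mul(Add(6, N), -2), 73)) = Add(Mul(-6, Add(3, -6)), Mul(Mul(Add(6, 3), -2), 73)) = Add(Mul(-6, -3), Mul(Mul(9, -2), 73)) = Add(18, Mul(-18, 73)) = Add(18, -1314) = -1296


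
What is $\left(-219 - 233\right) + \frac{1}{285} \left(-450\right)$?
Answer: $- \frac{8618}{19} \approx -453.58$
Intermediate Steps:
$\left(-219 - 233\right) + \frac{1}{285} \left(-450\right) = -452 - \frac{30}{19} = - \frac{8618}{19}$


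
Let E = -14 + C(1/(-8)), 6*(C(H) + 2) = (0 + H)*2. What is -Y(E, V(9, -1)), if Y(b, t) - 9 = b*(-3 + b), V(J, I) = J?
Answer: -181129/576 ≈ -314.46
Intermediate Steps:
C(H) = -2 + H/3 (C(H) = -2 + ((0 + H)*2)/6 = -2 + (H*2)/6 = -2 + (2*H)/6 = -2 + H/3)
E = -385/24 (E = -14 + (-2 + (⅓)/(-8)) = -14 + (-2 + (⅓)*(-⅛)) = -14 + (-2 - 1/24) = -14 - 49/24 = -385/24 ≈ -16.042)
Y(b, t) = 9 + b*(-3 + b)
-Y(E, V(9, -1)) = -(9 + (-385/24)² - 3*(-385/24)) = -(9 + 148225/576 + 385/8) = -1*181129/576 = -181129/576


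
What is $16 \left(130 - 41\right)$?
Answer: $1424$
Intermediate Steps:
$16 \left(130 - 41\right) = 16 \cdot 89 = 1424$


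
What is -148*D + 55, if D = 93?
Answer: -13709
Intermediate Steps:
-148*D + 55 = -148*93 + 55 = -13764 + 55 = -13709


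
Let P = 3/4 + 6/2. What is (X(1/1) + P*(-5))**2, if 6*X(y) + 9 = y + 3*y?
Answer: 55225/144 ≈ 383.51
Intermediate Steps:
P = 15/4 (P = 3*(1/4) + 6*(1/2) = 3/4 + 3 = 15/4 ≈ 3.7500)
X(y) = -3/2 + 2*y/3 (X(y) = -3/2 + (y + 3*y)/6 = -3/2 + (4*y)/6 = -3/2 + 2*y/3)
(X(1/1) + P*(-5))**2 = ((-3/2 + 2*(1/1)/3) + (15/4)*(-5))**2 = ((-3/2 + 2*(1*1)/3) - 75/4)**2 = ((-3/2 + (2/3)*1) - 75/4)**2 = ((-3/2 + 2/3) - 75/4)**2 = (-5/6 - 75/4)**2 = (-235/12)**2 = 55225/144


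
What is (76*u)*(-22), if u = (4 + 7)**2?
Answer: -202312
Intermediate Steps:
u = 121 (u = 11**2 = 121)
(76*u)*(-22) = (76*121)*(-22) = 9196*(-22) = -202312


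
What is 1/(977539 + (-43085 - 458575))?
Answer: 1/475879 ≈ 2.1014e-6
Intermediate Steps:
1/(977539 + (-43085 - 458575)) = 1/(977539 - 501660) = 1/475879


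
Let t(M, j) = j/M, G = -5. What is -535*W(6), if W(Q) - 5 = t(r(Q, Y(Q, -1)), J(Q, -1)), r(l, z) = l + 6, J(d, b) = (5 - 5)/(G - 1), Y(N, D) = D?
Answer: -2675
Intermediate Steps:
J(d, b) = 0 (J(d, b) = (5 - 5)/(-5 - 1) = 0/(-6) = 0*(-⅙) = 0)
r(l, z) = 6 + l
W(Q) = 5 (W(Q) = 5 + 0/(6 + Q) = 5 + 0 = 5)
-535*W(6) = -535*5 = -2675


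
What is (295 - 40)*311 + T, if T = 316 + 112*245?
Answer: 107061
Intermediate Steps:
T = 27756 (T = 316 + 27440 = 27756)
(295 - 40)*311 + T = (295 - 40)*311 + 27756 = 255*311 + 27756 = 79305 + 27756 = 107061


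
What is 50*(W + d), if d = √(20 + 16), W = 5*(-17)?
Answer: -3950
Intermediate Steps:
W = -85
d = 6 (d = √36 = 6)
50*(W + d) = 50*(-85 + 6) = 50*(-79) = -3950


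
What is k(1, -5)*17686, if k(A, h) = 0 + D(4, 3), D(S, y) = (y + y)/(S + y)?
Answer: 106116/7 ≈ 15159.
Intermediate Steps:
D(S, y) = 2*y/(S + y) (D(S, y) = (2*y)/(S + y) = 2*y/(S + y))
k(A, h) = 6/7 (k(A, h) = 0 + 2*3/(4 + 3) = 0 + 2*3/7 = 0 + 2*3*(⅐) = 0 + 6/7 = 6/7)
k(1, -5)*17686 = (6/7)*17686 = 106116/7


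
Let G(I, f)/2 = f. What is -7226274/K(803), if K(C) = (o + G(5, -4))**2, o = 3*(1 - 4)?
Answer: -7226274/289 ≈ -25004.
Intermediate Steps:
o = -9 (o = 3*(-3) = -9)
G(I, f) = 2*f
K(C) = 289 (K(C) = (-9 + 2*(-4))**2 = (-9 - 8)**2 = (-17)**2 = 289)
-7226274/K(803) = -7226274/289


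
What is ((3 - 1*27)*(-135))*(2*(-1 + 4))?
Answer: 19440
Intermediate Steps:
((3 - 1*27)*(-135))*(2*(-1 + 4)) = ((3 - 27)*(-135))*(2*3) = -24*(-135)*6 = 3240*6 = 19440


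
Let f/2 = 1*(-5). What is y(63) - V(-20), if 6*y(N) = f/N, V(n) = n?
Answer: 3775/189 ≈ 19.974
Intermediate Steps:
f = -10 (f = 2*(1*(-5)) = 2*(-5) = -10)
y(N) = -5/(3*N) (y(N) = (-10/N)/6 = -5/(3*N))
y(63) - V(-20) = -5/3/63 - 1*(-20) = -5/3*1/63 + 20 = -5/189 + 20 = 3775/189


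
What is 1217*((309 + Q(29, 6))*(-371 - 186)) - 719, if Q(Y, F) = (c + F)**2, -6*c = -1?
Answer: -8468643301/36 ≈ -2.3524e+8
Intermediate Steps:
c = 1/6 (c = -1/6*(-1) = 1/6 ≈ 0.16667)
Q(Y, F) = (1/6 + F)**2
1217*((309 + Q(29, 6))*(-371 - 186)) - 719 = 1217*((309 + (1 + 6*6)**2/36)*(-371 - 186)) - 719 = 1217*((309 + (1 + 36)**2/36)*(-557)) - 719 = 1217*((309 + (1/36)*37**2)*(-557)) - 719 = 1217*((309 + (1/36)*1369)*(-557)) - 719 = 1217*((309 + 1369/36)*(-557)) - 719 = 1217*((12493/36)*(-557)) - 719 = 1217*(-6958601/36) - 719 = -8468617417/36 - 719 = -8468643301/36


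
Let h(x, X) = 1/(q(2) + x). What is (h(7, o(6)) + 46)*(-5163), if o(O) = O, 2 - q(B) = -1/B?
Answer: -4522788/19 ≈ -2.3804e+5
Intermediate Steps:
q(B) = 2 + 1/B (q(B) = 2 - (-1)/B = 2 + 1/B)
h(x, X) = 1/(5/2 + x) (h(x, X) = 1/((2 + 1/2) + x) = 1/((2 + ½) + x) = 1/(5/2 + x))
(h(7, o(6)) + 46)*(-5163) = (2/(5 + 2*7) + 46)*(-5163) = (2/(5 + 14) + 46)*(-5163) = (2/19 + 46)*(-5163) = (876/19)*(-5163) = -4522788/19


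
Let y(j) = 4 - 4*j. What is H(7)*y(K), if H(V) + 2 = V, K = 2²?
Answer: -60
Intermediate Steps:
K = 4
H(V) = -2 + V
H(7)*y(K) = (-2 + 7)*(4 - 4*4) = 5*(4 - 16) = 5*(-12) = -60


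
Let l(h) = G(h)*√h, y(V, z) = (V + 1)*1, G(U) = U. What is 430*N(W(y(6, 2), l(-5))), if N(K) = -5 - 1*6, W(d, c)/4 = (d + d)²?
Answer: -4730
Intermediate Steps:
y(V, z) = 1 + V (y(V, z) = (1 + V)*1 = 1 + V)
l(h) = h^(3/2) (l(h) = h*√h = h^(3/2))
W(d, c) = 16*d² (W(d, c) = 4*(d + d)² = 4*(2*d)² = 4*(4*d²) = 16*d²)
N(K) = -11 (N(K) = -5 - 6 = -11)
430*N(W(y(6, 2), l(-5))) = 430*(-11) = -4730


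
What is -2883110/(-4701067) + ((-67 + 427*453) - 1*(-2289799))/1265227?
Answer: 15321304250891/5947916897209 ≈ 2.5759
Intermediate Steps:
-2883110/(-4701067) + ((-67 + 427*453) - 1*(-2289799))/1265227 = -2883110*(-1/4701067) + ((-67 + 193431) + 2289799)*(1/1265227) = 2883110/4701067 + (193364 + 2289799)*(1/1265227) = 2883110/4701067 + 2483163*(1/1265227) = 2883110/4701067 + 2483163/1265227 = 15321304250891/5947916897209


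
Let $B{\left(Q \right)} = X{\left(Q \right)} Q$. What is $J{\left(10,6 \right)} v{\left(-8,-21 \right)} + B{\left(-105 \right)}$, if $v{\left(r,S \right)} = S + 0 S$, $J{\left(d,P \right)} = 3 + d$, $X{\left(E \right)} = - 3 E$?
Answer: $-33348$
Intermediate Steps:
$B{\left(Q \right)} = - 3 Q^{2}$ ($B{\left(Q \right)} = - 3 Q Q = - 3 Q^{2}$)
$v{\left(r,S \right)} = S$ ($v{\left(r,S \right)} = S + 0 = S$)
$J{\left(10,6 \right)} v{\left(-8,-21 \right)} + B{\left(-105 \right)} = \left(3 + 10\right) \left(-21\right) - 3 \left(-105\right)^{2} = 13 \left(-21\right) - 33075 = -273 - 33075 = -33348$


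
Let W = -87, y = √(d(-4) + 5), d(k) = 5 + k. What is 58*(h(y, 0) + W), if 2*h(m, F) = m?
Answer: -5046 + 29*√6 ≈ -4975.0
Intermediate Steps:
y = √6 (y = √((5 - 4) + 5) = √(1 + 5) = √6 ≈ 2.4495)
h(m, F) = m/2
58*(h(y, 0) + W) = 58*(√6/2 - 87) = 58*(-87 + √6/2) = -5046 + 29*√6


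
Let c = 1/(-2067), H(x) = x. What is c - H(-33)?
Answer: 68210/2067 ≈ 33.000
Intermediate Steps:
c = -1/2067 ≈ -0.00048379
c - H(-33) = -1/2067 - 1*(-33) = -1/2067 + 33 = 68210/2067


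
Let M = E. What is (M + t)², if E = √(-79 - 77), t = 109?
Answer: 11725 + 436*I*√39 ≈ 11725.0 + 2722.8*I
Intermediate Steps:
E = 2*I*√39 (E = √(-156) = 2*I*√39 ≈ 12.49*I)
M = 2*I*√39 ≈ 12.49*I
(M + t)² = (2*I*√39 + 109)² = (109 + 2*I*√39)²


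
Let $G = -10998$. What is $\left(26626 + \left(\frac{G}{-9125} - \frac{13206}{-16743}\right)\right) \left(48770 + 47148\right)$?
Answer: $\frac{130071893015490284}{50926625} \approx 2.5541 \cdot 10^{9}$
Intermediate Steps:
$\left(26626 + \left(\frac{G}{-9125} - \frac{13206}{-16743}\right)\right) \left(48770 + 47148\right) = \left(26626 - \left(- \frac{10998}{9125} - \frac{4402}{5581}\right)\right) \left(48770 + 47148\right) = \left(26626 - - \frac{101548088}{50926625}\right) 95918 = \left(26626 + \left(\frac{10998}{9125} + \frac{4402}{5581}\right)\right) 95918 = \left(26626 + \frac{101548088}{50926625}\right) 95918 = \frac{1356073865338}{50926625} \cdot 95918 = \frac{130071893015490284}{50926625}$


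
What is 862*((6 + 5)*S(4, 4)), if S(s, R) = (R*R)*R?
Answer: 606848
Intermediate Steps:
S(s, R) = R**3 (S(s, R) = R**2*R = R**3)
862*((6 + 5)*S(4, 4)) = 862*((6 + 5)*4**3) = 862*(11*64) = 862*704 = 606848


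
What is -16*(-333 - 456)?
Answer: 12624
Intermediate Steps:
-16*(-333 - 456) = -16*(-789) = 12624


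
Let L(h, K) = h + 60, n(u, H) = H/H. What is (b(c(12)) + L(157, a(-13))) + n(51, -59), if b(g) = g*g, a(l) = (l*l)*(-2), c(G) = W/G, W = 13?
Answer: 31561/144 ≈ 219.17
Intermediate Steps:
c(G) = 13/G
a(l) = -2*l**2 (a(l) = l**2*(-2) = -2*l**2)
n(u, H) = 1
L(h, K) = 60 + h
b(g) = g**2
(b(c(12)) + L(157, a(-13))) + n(51, -59) = ((13/12)**2 + (60 + 157)) + 1 = ((13*(1/12))**2 + 217) + 1 = ((13/12)**2 + 217) + 1 = (169/144 + 217) + 1 = 31417/144 + 1 = 31561/144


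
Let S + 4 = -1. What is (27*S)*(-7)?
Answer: 945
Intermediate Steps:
S = -5 (S = -4 - 1 = -5)
(27*S)*(-7) = (27*(-5))*(-7) = -135*(-7) = 945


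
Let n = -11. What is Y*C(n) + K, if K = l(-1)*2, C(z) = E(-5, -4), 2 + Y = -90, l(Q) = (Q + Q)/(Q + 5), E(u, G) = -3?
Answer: 275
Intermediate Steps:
l(Q) = 2*Q/(5 + Q) (l(Q) = (2*Q)/(5 + Q) = 2*Q/(5 + Q))
Y = -92 (Y = -2 - 90 = -92)
C(z) = -3
K = -1 (K = (2*(-1)/(5 - 1))*2 = (2*(-1)/4)*2 = (2*(-1)*(1/4))*2 = -1/2*2 = -1)
Y*C(n) + K = -92*(-3) - 1 = 276 - 1 = 275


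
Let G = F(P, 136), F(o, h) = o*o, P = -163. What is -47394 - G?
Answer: -73963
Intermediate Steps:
F(o, h) = o²
G = 26569 (G = (-163)² = 26569)
-47394 - G = -47394 - 1*26569 = -47394 - 26569 = -73963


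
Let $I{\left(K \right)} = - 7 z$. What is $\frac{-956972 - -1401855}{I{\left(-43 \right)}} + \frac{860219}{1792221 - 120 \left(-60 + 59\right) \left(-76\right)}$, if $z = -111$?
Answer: $\frac{88215523594}{153941053} \approx 573.05$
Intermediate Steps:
$I{\left(K \right)} = 777$ ($I{\left(K \right)} = \left(-7\right) \left(-111\right) = 777$)
$\frac{-956972 - -1401855}{I{\left(-43 \right)}} + \frac{860219}{1792221 - 120 \left(-60 + 59\right) \left(-76\right)} = \frac{-956972 - -1401855}{777} + \frac{860219}{1792221 - 120 \left(-60 + 59\right) \left(-76\right)} = \left(-956972 + 1401855\right) \frac{1}{777} + \frac{860219}{1792221 - 120 \left(-1\right) \left(-76\right)} = 444883 \cdot \frac{1}{777} + \frac{860219}{1792221 - \left(-120\right) \left(-76\right)} = \frac{444883}{777} + \frac{860219}{1792221 - 9120} = \frac{444883}{777} + \frac{860219}{1783101} = \frac{88215523594}{153941053}$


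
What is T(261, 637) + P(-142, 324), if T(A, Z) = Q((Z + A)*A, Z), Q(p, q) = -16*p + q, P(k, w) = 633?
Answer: -3748778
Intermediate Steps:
Q(p, q) = q - 16*p
T(A, Z) = Z - 16*A*(A + Z) (T(A, Z) = Z - 16*(Z + A)*A = Z - 16*(A + Z)*A = Z - 16*A*(A + Z))
T(261, 637) + P(-142, 324) = (637 - 16*261*(261 + 637)) + 633 = (637 - 16*261*898) + 633 = (637 - 3750048) + 633 = -3749411 + 633 = -3748778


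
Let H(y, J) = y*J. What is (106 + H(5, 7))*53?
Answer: 7473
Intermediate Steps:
H(y, J) = J*y
(106 + H(5, 7))*53 = (106 + 7*5)*53 = (106 + 35)*53 = 141*53 = 7473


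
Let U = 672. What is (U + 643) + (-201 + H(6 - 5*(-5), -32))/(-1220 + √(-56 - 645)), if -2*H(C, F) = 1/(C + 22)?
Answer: 103795891465/78922353 + 21307*I*√701/157844706 ≈ 1315.2 + 0.003574*I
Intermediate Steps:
H(C, F) = -1/(2*(22 + C)) (H(C, F) = -1/(2*(C + 22)) = -1/(2*(22 + C)))
(U + 643) + (-201 + H(6 - 5*(-5), -32))/(-1220 + √(-56 - 645)) = (672 + 643) + (-201 - 1/(44 + 2*(6 - 5*(-5))))/(-1220 + √(-56 - 645)) = 1315 + (-201 - 1/(44 + 2*(6 + 25)))/(-1220 + √(-701)) = 1315 + (-201 - 1/(44 + 2*31))/(-1220 + I*√701) = 1315 + (-201 - 1/(44 + 62))/(-1220 + I*√701) = 1315 + (-201 - 1/106)/(-1220 + I*√701) = 1315 - 21307/(106*(-1220 + I*√701))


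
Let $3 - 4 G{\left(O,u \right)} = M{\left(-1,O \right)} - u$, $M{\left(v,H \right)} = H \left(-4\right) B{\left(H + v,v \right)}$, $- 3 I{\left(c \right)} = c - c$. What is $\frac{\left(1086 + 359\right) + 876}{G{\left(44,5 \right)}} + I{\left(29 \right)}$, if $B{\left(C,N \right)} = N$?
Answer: $- \frac{2321}{42} \approx -55.262$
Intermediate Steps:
$I{\left(c \right)} = 0$ ($I{\left(c \right)} = - \frac{c - c}{3} = \left(- \frac{1}{3}\right) 0 = 0$)
$M{\left(v,H \right)} = - 4 H v$ ($M{\left(v,H \right)} = H \left(-4\right) v = - 4 H v$)
$G{\left(O,u \right)} = \frac{3}{4} - O + \frac{u}{4}$ ($G{\left(O,u \right)} = \frac{3}{4} - \frac{\left(-4\right) O \left(-1\right) - u}{4} = \frac{3}{4} - \frac{4 O - u}{4} = \frac{3}{4} - \frac{- u + 4 O}{4} = \frac{3}{4} - \left(O - \frac{u}{4}\right) = \frac{3}{4} - O + \frac{u}{4}$)
$\frac{\left(1086 + 359\right) + 876}{G{\left(44,5 \right)}} + I{\left(29 \right)} = \frac{\left(1086 + 359\right) + 876}{\frac{3}{4} - 44 + \frac{1}{4} \cdot 5} + 0 = \frac{1445 + 876}{\frac{3}{4} - 44 + \frac{5}{4}} + 0 = \frac{2321}{-42} + 0 = 2321 \left(- \frac{1}{42}\right) + 0 = - \frac{2321}{42} + 0 = - \frac{2321}{42}$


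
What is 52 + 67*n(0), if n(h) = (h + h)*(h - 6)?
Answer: 52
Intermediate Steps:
n(h) = 2*h*(-6 + h) (n(h) = (2*h)*(-6 + h) = 2*h*(-6 + h))
52 + 67*n(0) = 52 + 67*(2*0*(-6 + 0)) = 52 + 67*(2*0*(-6)) = 52 + 67*0 = 52 + 0 = 52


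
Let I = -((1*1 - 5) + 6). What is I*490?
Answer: -980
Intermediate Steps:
I = -2 (I = -((1 - 5) + 6) = -(-4 + 6) = -1*2 = -2)
I*490 = -2*490 = -980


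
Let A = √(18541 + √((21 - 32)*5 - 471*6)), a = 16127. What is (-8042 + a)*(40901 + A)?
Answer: 330684585 + 8085*√(18541 + I*√2881) ≈ 3.3179e+8 + 1593.5*I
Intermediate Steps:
A = √(18541 + I*√2881) (A = √(18541 + √(-11*5 - 2826)) = √(18541 + √(-55 - 2826)) = √(18541 + √(-2881)) = √(18541 + I*√2881) ≈ 136.17 + 0.197*I)
(-8042 + a)*(40901 + A) = (-8042 + 16127)*(40901 + √(18541 + I*√2881)) = 8085*(40901 + √(18541 + I*√2881)) = 330684585 + 8085*√(18541 + I*√2881)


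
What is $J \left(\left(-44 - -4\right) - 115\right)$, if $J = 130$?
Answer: $-20150$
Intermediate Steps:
$J \left(\left(-44 - -4\right) - 115\right) = 130 \left(\left(-44 - -4\right) - 115\right) = 130 \left(\left(-44 + 4\right) - 115\right) = 130 \left(-40 - 115\right) = 130 \left(-155\right) = -20150$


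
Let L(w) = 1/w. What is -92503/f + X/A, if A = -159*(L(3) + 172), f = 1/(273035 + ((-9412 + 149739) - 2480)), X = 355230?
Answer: -1041452211673276/27401 ≈ -3.8008e+10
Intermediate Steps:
f = 1/410882 (f = 1/(273035 + (140327 - 2480)) = 1/(273035 + 137847) = 1/410882 ≈ 2.4338e-6)
A = -27401 (A = -159*(1/3 + 172) = -159*517/3 = -27401)
-92503/f + X/A = -92503/1/410882 + 355230/(-27401) = -92503*410882 + 355230*(-1/27401) = -38007817646 - 355230/27401 = -1041452211673276/27401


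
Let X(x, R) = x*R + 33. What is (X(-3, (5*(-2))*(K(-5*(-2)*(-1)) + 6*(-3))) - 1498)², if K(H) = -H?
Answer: 2907025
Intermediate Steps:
X(x, R) = 33 + R*x (X(x, R) = R*x + 33 = 33 + R*x)
(X(-3, (5*(-2))*(K(-5*(-2)*(-1)) + 6*(-3))) - 1498)² = ((33 + ((5*(-2))*(-(-5*(-2))*(-1) + 6*(-3)))*(-3)) - 1498)² = ((33 - 10*(-10*(-1) - 18)*(-3)) - 1498)² = ((33 - 10*(-1*(-10) - 18)*(-3)) - 1498)² = ((33 - 10*(10 - 18)*(-3)) - 1498)² = ((33 - 10*(-8)*(-3)) - 1498)² = ((33 + 80*(-3)) - 1498)² = ((33 - 240) - 1498)² = (-207 - 1498)² = (-1705)² = 2907025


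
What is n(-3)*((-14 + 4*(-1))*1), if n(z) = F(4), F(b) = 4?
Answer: -72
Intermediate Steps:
n(z) = 4
n(-3)*((-14 + 4*(-1))*1) = 4*((-14 + 4*(-1))*1) = 4*((-14 - 4)*1) = 4*(-18*1) = 4*(-18) = -72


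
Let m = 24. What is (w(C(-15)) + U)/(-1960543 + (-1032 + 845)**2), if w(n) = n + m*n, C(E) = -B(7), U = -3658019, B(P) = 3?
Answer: 1829047/962787 ≈ 1.8997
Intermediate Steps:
C(E) = -3 (C(E) = -1*3 = -3)
w(n) = 25*n (w(n) = n + 24*n = 25*n)
(w(C(-15)) + U)/(-1960543 + (-1032 + 845)**2) = (25*(-3) - 3658019)/(-1960543 + (-1032 + 845)**2) = (-75 - 3658019)/(-1960543 + (-187)**2) = -3658094/(-1960543 + 34969) = -3658094/(-1925574) = -3658094*(-1/1925574) = 1829047/962787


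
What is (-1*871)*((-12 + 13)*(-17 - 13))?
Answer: 26130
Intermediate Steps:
(-1*871)*((-12 + 13)*(-17 - 13)) = -871*(-30) = 26130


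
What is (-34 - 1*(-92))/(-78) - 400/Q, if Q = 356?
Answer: -6481/3471 ≈ -1.8672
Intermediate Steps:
(-34 - 1*(-92))/(-78) - 400/Q = (-34 - 1*(-92))/(-78) - 400/356 = (-34 + 92)*(-1/78) - 400*1/356 = 58*(-1/78) - 100/89 = -29/39 - 100/89 = -6481/3471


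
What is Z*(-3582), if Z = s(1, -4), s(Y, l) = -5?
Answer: 17910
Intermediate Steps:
Z = -5
Z*(-3582) = -5*(-3582) = 17910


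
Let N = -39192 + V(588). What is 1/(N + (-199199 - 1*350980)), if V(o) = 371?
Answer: -1/589000 ≈ -1.6978e-6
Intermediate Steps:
N = -38821 (N = -39192 + 371 = -38821)
1/(N + (-199199 - 1*350980)) = 1/(-38821 + (-199199 - 1*350980)) = 1/(-38821 + (-199199 - 350980)) = 1/(-38821 - 550179) = 1/(-589000) = -1/589000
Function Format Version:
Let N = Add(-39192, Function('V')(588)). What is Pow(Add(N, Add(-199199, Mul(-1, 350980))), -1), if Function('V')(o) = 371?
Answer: Rational(-1, 589000) ≈ -1.6978e-6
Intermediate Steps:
N = -38821 (N = Add(-39192, 371) = -38821)
Pow(Add(N, Add(-199199, Mul(-1, 350980))), -1) = Pow(Add(-38821, Add(-199199, Mul(-1, 350980))), -1) = Pow(Add(-38821, Add(-199199, -350980)), -1) = Pow(Add(-38821, -550179), -1) = Pow(-589000, -1) = Rational(-1, 589000)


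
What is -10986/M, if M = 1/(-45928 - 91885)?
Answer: 1514013618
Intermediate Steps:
M = -1/137813 (M = 1/(-137813) = -1/137813 ≈ -7.2562e-6)
-10986/M = -10986/(-1/137813) = -10986*(-137813) = 1514013618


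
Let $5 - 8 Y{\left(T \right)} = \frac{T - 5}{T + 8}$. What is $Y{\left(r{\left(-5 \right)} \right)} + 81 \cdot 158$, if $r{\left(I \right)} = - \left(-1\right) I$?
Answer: $\frac{307177}{24} \approx 12799.0$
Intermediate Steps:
$r{\left(I \right)} = I$
$Y{\left(T \right)} = \frac{5}{8} - \frac{-5 + T}{8 \left(8 + T\right)}$ ($Y{\left(T \right)} = \frac{5}{8} - \frac{\left(T - 5\right) \frac{1}{T + 8}}{8} = \frac{5}{8} - \frac{\left(-5 + T\right) \frac{1}{8 + T}}{8} = \frac{5}{8} - \frac{\frac{1}{8 + T} \left(-5 + T\right)}{8} = \frac{5}{8} - \frac{-5 + T}{8 \left(8 + T\right)}$)
$Y{\left(r{\left(-5 \right)} \right)} + 81 \cdot 158 = \frac{45 + 4 \left(-5\right)}{8 \left(8 - 5\right)} + 81 \cdot 158 = \frac{45 - 20}{8 \cdot 3} + 12798 = \frac{1}{8} \cdot \frac{1}{3} \cdot 25 + 12798 = \frac{25}{24} + 12798 = \frac{307177}{24}$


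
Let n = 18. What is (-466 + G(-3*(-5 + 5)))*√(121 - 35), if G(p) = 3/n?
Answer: -2795*√86/6 ≈ -4320.0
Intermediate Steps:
G(p) = ⅙ (G(p) = 3/18 = 3*(1/18) = ⅙)
(-466 + G(-3*(-5 + 5)))*√(121 - 35) = (-466 + ⅙)*√(121 - 35) = -2795*√86/6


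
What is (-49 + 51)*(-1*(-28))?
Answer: 56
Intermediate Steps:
(-49 + 51)*(-1*(-28)) = 2*28 = 56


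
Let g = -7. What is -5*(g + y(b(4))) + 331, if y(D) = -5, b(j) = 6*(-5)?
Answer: 391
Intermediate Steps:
b(j) = -30
-5*(g + y(b(4))) + 331 = -5*(-7 - 5) + 331 = -5*(-12) + 331 = 60 + 331 = 391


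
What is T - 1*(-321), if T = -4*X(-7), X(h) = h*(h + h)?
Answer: -71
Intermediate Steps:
X(h) = 2*h² (X(h) = h*(2*h) = 2*h²)
T = -392 (T = -8*(-7)² = -8*49 = -4*98 = -392)
T - 1*(-321) = -392 - 1*(-321) = -392 + 321 = -71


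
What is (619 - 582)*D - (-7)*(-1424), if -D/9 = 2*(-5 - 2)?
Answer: -5306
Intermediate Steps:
D = 126 (D = -18*(-5 - 2) = -18*(-7) = -9*(-14) = 126)
(619 - 582)*D - (-7)*(-1424) = (619 - 582)*126 - (-7)*(-1424) = 37*126 - 1*9968 = 4662 - 9968 = -5306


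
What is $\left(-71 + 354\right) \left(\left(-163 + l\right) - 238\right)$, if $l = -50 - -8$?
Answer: $-125369$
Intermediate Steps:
$l = -42$ ($l = -50 + 8 = -42$)
$\left(-71 + 354\right) \left(\left(-163 + l\right) - 238\right) = \left(-71 + 354\right) \left(\left(-163 - 42\right) - 238\right) = 283 \left(-205 - 238\right) = 283 \left(-443\right) = -125369$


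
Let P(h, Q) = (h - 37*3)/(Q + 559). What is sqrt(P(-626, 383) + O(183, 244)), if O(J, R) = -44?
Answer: I*sqrt(39738270)/942 ≈ 6.692*I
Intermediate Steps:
P(h, Q) = (-111 + h)/(559 + Q) (P(h, Q) = (h - 111)/(559 + Q) = (-111 + h)/(559 + Q))
sqrt(P(-626, 383) + O(183, 244)) = sqrt((-111 - 626)/(559 + 383) - 44) = sqrt(-737/942 - 44) = sqrt(-42185/942) = I*sqrt(39738270)/942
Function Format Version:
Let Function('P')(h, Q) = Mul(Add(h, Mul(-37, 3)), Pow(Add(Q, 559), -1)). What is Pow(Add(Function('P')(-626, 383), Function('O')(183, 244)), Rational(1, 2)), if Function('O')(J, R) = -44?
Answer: Mul(Rational(1, 942), I, Pow(39738270, Rational(1, 2))) ≈ Mul(6.6920, I)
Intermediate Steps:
Function('P')(h, Q) = Mul(Pow(Add(559, Q), -1), Add(-111, h)) (Function('P')(h, Q) = Mul(Add(h, -111), Pow(Add(559, Q), -1)) = Mul(Add(-111, h), Pow(Add(559, Q), -1)) = Mul(Pow(Add(559, Q), -1), Add(-111, h)))
Pow(Add(Function('P')(-626, 383), Function('O')(183, 244)), Rational(1, 2)) = Pow(Add(Mul(Pow(Add(559, 383), -1), Add(-111, -626)), -44), Rational(1, 2)) = Pow(Add(Mul(Pow(942, -1), -737), -44), Rational(1, 2)) = Pow(Add(Mul(Rational(1, 942), -737), -44), Rational(1, 2)) = Pow(Add(Rational(-737, 942), -44), Rational(1, 2)) = Pow(Rational(-42185, 942), Rational(1, 2)) = Mul(Rational(1, 942), I, Pow(39738270, Rational(1, 2)))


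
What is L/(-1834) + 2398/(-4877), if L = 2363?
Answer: -15922283/8944418 ≈ -1.7801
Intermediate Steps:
L/(-1834) + 2398/(-4877) = 2363/(-1834) + 2398/(-4877) = 2363*(-1/1834) + 2398*(-1/4877) = -2363/1834 - 2398/4877 = -15922283/8944418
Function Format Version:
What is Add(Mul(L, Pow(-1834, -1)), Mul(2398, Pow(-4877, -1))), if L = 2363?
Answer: Rational(-15922283, 8944418) ≈ -1.7801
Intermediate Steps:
Add(Mul(L, Pow(-1834, -1)), Mul(2398, Pow(-4877, -1))) = Add(Mul(2363, Pow(-1834, -1)), Mul(2398, Pow(-4877, -1))) = Add(Mul(2363, Rational(-1, 1834)), Mul(2398, Rational(-1, 4877))) = Add(Rational(-2363, 1834), Rational(-2398, 4877)) = Rational(-15922283, 8944418)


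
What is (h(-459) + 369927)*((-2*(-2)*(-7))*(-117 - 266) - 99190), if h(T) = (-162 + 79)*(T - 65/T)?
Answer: -16567702019386/459 ≈ -3.6095e+10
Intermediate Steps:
h(T) = -83*T + 5395/T (h(T) = -83*(T - 65/T) = -83*T + 5395/T)
(h(-459) + 369927)*((-2*(-2)*(-7))*(-117 - 266) - 99190) = ((-83*(-459) + 5395/(-459)) + 369927)*((-2*(-2)*(-7))*(-117 - 266) - 99190) = ((38097 + 5395*(-1/459)) + 369927)*((4*(-7))*(-383) - 99190) = ((38097 - 5395/459) + 369927)*(-28*(-383) - 99190) = (17481128/459 + 369927)*(10724 - 99190) = (187277621/459)*(-88466) = -16567702019386/459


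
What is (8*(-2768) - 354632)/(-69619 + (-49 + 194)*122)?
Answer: 376776/51929 ≈ 7.2556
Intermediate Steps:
(8*(-2768) - 354632)/(-69619 + (-49 + 194)*122) = (-22144 - 354632)/(-69619 + 145*122) = -376776/(-69619 + 17690) = -376776/(-51929) = -376776*(-1/51929) = 376776/51929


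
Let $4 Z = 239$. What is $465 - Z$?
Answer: $\frac{1621}{4} \approx 405.25$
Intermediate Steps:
$Z = \frac{239}{4}$ ($Z = \frac{1}{4} \cdot 239 = \frac{239}{4} \approx 59.75$)
$465 - Z = 465 - \frac{239}{4} = \frac{1621}{4}$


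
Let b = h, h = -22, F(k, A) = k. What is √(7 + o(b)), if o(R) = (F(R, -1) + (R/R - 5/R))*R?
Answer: 4*√29 ≈ 21.541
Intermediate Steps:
b = -22
o(R) = R*(1 + R - 5/R) (o(R) = (R + (R/R - 5/R))*R = (R + (1 - 5/R))*R = (1 + R - 5/R)*R = R*(1 + R - 5/R))
√(7 + o(b)) = √(7 + (-5 - 22 + (-22)²)) = √(7 + (-5 - 22 + 484)) = √(7 + 457) = √464 = 4*√29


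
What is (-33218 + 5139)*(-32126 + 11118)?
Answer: 589883632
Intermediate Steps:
(-33218 + 5139)*(-32126 + 11118) = -28079*(-21008) = 589883632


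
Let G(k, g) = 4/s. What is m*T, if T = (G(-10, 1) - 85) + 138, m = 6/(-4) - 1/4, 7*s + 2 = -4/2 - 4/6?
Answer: -329/4 ≈ -82.250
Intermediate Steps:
s = -2/3 (s = -2/7 + (-4/2 - 4/6)/7 = -2/7 + (-4*1/2 - 4*1/6)/7 = -2/7 + (-2 - 2/3)/7 = -2/7 + (1/7)*(-8/3) = -2/7 - 8/21 = -2/3 ≈ -0.66667)
G(k, g) = -6 (G(k, g) = 4/(-2/3) = 4*(-3/2) = -6)
m = -7/4 (m = 6*(-1/4) - 1*1/4 = -3/2 - 1/4 = -7/4 ≈ -1.7500)
T = 47 (T = (-6 - 85) + 138 = -91 + 138 = 47)
m*T = -7/4*47 = -329/4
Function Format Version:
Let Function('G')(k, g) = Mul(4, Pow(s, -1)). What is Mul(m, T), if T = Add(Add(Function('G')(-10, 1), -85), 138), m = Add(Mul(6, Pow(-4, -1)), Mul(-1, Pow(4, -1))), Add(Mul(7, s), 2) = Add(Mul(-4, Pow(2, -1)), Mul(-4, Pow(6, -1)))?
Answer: Rational(-329, 4) ≈ -82.250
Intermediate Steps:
s = Rational(-2, 3) (s = Add(Rational(-2, 7), Mul(Rational(1, 7), Add(Mul(-4, Pow(2, -1)), Mul(-4, Pow(6, -1))))) = Add(Rational(-2, 7), Mul(Rational(1, 7), Add(Mul(-4, Rational(1, 2)), Mul(-4, Rational(1, 6))))) = Add(Rational(-2, 7), Mul(Rational(1, 7), Add(-2, Rational(-2, 3)))) = Add(Rational(-2, 7), Mul(Rational(1, 7), Rational(-8, 3))) = Add(Rational(-2, 7), Rational(-8, 21)) = Rational(-2, 3) ≈ -0.66667)
Function('G')(k, g) = -6 (Function('G')(k, g) = Mul(4, Pow(Rational(-2, 3), -1)) = Mul(4, Rational(-3, 2)) = -6)
m = Rational(-7, 4) (m = Add(Mul(6, Rational(-1, 4)), Mul(-1, Rational(1, 4))) = Add(Rational(-3, 2), Rational(-1, 4)) = Rational(-7, 4) ≈ -1.7500)
T = 47 (T = Add(Add(-6, -85), 138) = Add(-91, 138) = 47)
Mul(m, T) = Mul(Rational(-7, 4), 47) = Rational(-329, 4)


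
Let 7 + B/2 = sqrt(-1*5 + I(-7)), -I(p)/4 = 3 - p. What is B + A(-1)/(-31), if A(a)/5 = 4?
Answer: -454/31 + 6*I*sqrt(5) ≈ -14.645 + 13.416*I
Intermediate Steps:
A(a) = 20 (A(a) = 5*4 = 20)
I(p) = -12 + 4*p (I(p) = -4*(3 - p) = -12 + 4*p)
B = -14 + 6*I*sqrt(5) (B = -14 + 2*sqrt(-1*5 + (-12 + 4*(-7))) = -14 + 2*sqrt(-5 + (-12 - 28)) = -14 + 2*sqrt(-5 - 40) = -14 + 2*sqrt(-45) = -14 + 2*(3*I*sqrt(5)) = -14 + 6*I*sqrt(5) ≈ -14.0 + 13.416*I)
B + A(-1)/(-31) = (-14 + 6*I*sqrt(5)) + 20/(-31) = (-14 + 6*I*sqrt(5)) - 1/31*20 = (-14 + 6*I*sqrt(5)) - 20/31 = -454/31 + 6*I*sqrt(5)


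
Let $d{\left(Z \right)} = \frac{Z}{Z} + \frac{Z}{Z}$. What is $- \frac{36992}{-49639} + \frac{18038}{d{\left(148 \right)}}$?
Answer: $\frac{447731133}{49639} \approx 9019.8$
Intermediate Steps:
$d{\left(Z \right)} = 2$ ($d{\left(Z \right)} = 1 + 1 = 2$)
$- \frac{36992}{-49639} + \frac{18038}{d{\left(148 \right)}} = - \frac{36992}{-49639} + \frac{18038}{2} = \left(-36992\right) \left(- \frac{1}{49639}\right) + 18038 \cdot \frac{1}{2} = \frac{36992}{49639} + 9019 = \frac{447731133}{49639}$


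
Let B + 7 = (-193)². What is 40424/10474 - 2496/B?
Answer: 123277292/32506059 ≈ 3.7924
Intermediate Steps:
B = 37242 (B = -7 + (-193)² = -7 + 37249 = 37242)
40424/10474 - 2496/B = 40424/10474 - 2496/37242 = 40424*(1/10474) - 2496*1/37242 = 20212/5237 - 416/6207 = 123277292/32506059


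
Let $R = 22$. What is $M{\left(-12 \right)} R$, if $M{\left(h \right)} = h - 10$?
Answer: $-484$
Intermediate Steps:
$M{\left(h \right)} = -10 + h$
$M{\left(-12 \right)} R = \left(-10 - 12\right) 22 = \left(-22\right) 22 = -484$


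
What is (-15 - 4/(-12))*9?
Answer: -132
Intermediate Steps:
(-15 - 4/(-12))*9 = (-15 - 4*(-1/12))*9 = (-15 + 1/3)*9 = -44/3*9 = -132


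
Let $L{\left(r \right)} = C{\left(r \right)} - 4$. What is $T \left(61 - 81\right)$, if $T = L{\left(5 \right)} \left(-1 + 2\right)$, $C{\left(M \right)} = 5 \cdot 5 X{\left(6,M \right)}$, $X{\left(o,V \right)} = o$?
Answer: $-2920$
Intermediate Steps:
$C{\left(M \right)} = 150$ ($C{\left(M \right)} = 5 \cdot 5 \cdot 6 = 25 \cdot 6 = 150$)
$L{\left(r \right)} = 146$ ($L{\left(r \right)} = 150 - 4 = 146$)
$T = 146$ ($T = 146 \left(-1 + 2\right) = 146 \cdot 1 = 146$)
$T \left(61 - 81\right) = 146 \left(61 - 81\right) = 146 \left(-20\right) = -2920$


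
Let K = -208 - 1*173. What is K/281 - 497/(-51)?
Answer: 120226/14331 ≈ 8.3892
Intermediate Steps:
K = -381 (K = -208 - 173 = -381)
K/281 - 497/(-51) = -381/281 - 497/(-51) = -381*1/281 - 497*(-1/51) = -381/281 + 497/51 = 120226/14331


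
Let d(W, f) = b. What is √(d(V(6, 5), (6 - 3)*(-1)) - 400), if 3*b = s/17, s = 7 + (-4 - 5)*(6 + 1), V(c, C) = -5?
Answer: 2*I*√260814/51 ≈ 20.027*I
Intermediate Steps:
s = -56 (s = 7 - 9*7 = 7 - 63 = -56)
b = -56/51 (b = (-56/17)/3 = (-56*1/17)/3 = (⅓)*(-56/17) = -56/51 ≈ -1.0980)
d(W, f) = -56/51
√(d(V(6, 5), (6 - 3)*(-1)) - 400) = √(-56/51 - 400) = √(-20456/51) = 2*I*√260814/51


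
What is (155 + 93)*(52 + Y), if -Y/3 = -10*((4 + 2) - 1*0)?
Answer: 57536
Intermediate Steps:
Y = 180 (Y = -(-30)*((4 + 2) - 1*0) = -(-30)*(6 + 0) = -(-30)*6 = -3*(-60) = 180)
(155 + 93)*(52 + Y) = (155 + 93)*(52 + 180) = 248*232 = 57536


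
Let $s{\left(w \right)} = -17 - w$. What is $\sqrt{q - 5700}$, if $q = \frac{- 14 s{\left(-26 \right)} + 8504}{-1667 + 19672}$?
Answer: $\frac{i \sqrt{1847675296610}}{18005} \approx 75.495 i$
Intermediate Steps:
$q = \frac{8378}{18005}$ ($q = \frac{- 14 \left(-17 - -26\right) + 8504}{-1667 + 19672} = \frac{- 14 \left(-17 + 26\right) + 8504}{18005} = \left(\left(-14\right) 9 + 8504\right) \frac{1}{18005} = \left(-126 + 8504\right) \frac{1}{18005} = 8378 \cdot \frac{1}{18005} = \frac{8378}{18005} \approx 0.46532$)
$\sqrt{q - 5700} = \sqrt{\frac{8378}{18005} - 5700} = \sqrt{- \frac{102620122}{18005}} = \frac{i \sqrt{1847675296610}}{18005}$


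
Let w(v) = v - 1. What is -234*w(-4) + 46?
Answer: 1216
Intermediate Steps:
w(v) = -1 + v
-234*w(-4) + 46 = -234*(-1 - 4) + 46 = -234*(-5) + 46 = 1170 + 46 = 1216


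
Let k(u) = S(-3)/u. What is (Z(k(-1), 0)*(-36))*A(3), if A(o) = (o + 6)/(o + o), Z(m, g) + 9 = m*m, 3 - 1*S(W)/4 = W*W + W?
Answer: -7290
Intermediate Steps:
S(W) = 12 - 4*W - 4*W² (S(W) = 12 - 4*(W*W + W) = 12 - 4*(W² + W) = 12 - 4*(W + W²) = 12 + (-4*W - 4*W²) = 12 - 4*W - 4*W²)
k(u) = -12/u (k(u) = (12 - 4*(-3) - 4*(-3)²)/u = (12 + 12 - 4*9)/u = (12 + 12 - 36)/u = -12/u)
Z(m, g) = -9 + m² (Z(m, g) = -9 + m*m = -9 + m²)
A(o) = (6 + o)/(2*o) (A(o) = (6 + o)/((2*o)) = (6 + o)*(1/(2*o)) = (6 + o)/(2*o))
(Z(k(-1), 0)*(-36))*A(3) = ((-9 + (-12/(-1))²)*(-36))*((½)*(6 + 3)/3) = ((-9 + (-12*(-1))²)*(-36))*((½)*(⅓)*9) = ((-9 + 12²)*(-36))*(3/2) = ((-9 + 144)*(-36))*(3/2) = (135*(-36))*(3/2) = -4860*3/2 = -7290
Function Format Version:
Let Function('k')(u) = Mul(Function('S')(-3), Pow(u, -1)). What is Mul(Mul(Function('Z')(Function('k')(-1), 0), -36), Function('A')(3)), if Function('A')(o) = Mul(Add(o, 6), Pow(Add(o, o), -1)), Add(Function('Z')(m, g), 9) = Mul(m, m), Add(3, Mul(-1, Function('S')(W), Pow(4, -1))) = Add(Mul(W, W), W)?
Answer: -7290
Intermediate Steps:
Function('S')(W) = Add(12, Mul(-4, W), Mul(-4, Pow(W, 2))) (Function('S')(W) = Add(12, Mul(-4, Add(Mul(W, W), W))) = Add(12, Mul(-4, Add(Pow(W, 2), W))) = Add(12, Mul(-4, Add(W, Pow(W, 2)))) = Add(12, Add(Mul(-4, W), Mul(-4, Pow(W, 2)))) = Add(12, Mul(-4, W), Mul(-4, Pow(W, 2))))
Function('k')(u) = Mul(-12, Pow(u, -1)) (Function('k')(u) = Mul(Add(12, Mul(-4, -3), Mul(-4, Pow(-3, 2))), Pow(u, -1)) = Mul(Add(12, 12, Mul(-4, 9)), Pow(u, -1)) = Mul(Add(12, 12, -36), Pow(u, -1)) = Mul(-12, Pow(u, -1)))
Function('Z')(m, g) = Add(-9, Pow(m, 2)) (Function('Z')(m, g) = Add(-9, Mul(m, m)) = Add(-9, Pow(m, 2)))
Function('A')(o) = Mul(Rational(1, 2), Pow(o, -1), Add(6, o)) (Function('A')(o) = Mul(Add(6, o), Pow(Mul(2, o), -1)) = Mul(Add(6, o), Mul(Rational(1, 2), Pow(o, -1))) = Mul(Rational(1, 2), Pow(o, -1), Add(6, o)))
Mul(Mul(Function('Z')(Function('k')(-1), 0), -36), Function('A')(3)) = Mul(Mul(Add(-9, Pow(Mul(-12, Pow(-1, -1)), 2)), -36), Mul(Rational(1, 2), Pow(3, -1), Add(6, 3))) = Mul(Mul(Add(-9, Pow(Mul(-12, -1), 2)), -36), Mul(Rational(1, 2), Rational(1, 3), 9)) = Mul(Mul(Add(-9, Pow(12, 2)), -36), Rational(3, 2)) = Mul(Mul(Add(-9, 144), -36), Rational(3, 2)) = Mul(Mul(135, -36), Rational(3, 2)) = Mul(-4860, Rational(3, 2)) = -7290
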